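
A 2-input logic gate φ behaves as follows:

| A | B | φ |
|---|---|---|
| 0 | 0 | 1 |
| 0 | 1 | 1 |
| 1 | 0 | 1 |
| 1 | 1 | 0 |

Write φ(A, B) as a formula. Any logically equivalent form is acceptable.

φ is 0 on exactly one input, (1,1), whose minterm is A·B. So φ is the negation of that single conjunction.

φ(A, B) = NOT (A AND B)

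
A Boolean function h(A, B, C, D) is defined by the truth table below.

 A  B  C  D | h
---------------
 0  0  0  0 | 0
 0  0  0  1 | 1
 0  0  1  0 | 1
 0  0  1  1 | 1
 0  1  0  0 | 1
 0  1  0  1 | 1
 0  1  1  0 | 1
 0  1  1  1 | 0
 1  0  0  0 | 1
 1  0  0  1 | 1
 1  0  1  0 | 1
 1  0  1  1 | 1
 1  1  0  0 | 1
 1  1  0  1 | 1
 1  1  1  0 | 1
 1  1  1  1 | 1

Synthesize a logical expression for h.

h(A, B, C, D) = ((((A' · B') · C') · D') + (((A' · B) · C) · D))'

h is 0 on only 2 rows — (0,0,0,0), (0,1,1,1). Writing each as a minterm (¬A·¬B·¬C·¬D, ¬A·B·C·D) and OR-ing them characterizes exactly where h=0, so h is the negation of that disjunction.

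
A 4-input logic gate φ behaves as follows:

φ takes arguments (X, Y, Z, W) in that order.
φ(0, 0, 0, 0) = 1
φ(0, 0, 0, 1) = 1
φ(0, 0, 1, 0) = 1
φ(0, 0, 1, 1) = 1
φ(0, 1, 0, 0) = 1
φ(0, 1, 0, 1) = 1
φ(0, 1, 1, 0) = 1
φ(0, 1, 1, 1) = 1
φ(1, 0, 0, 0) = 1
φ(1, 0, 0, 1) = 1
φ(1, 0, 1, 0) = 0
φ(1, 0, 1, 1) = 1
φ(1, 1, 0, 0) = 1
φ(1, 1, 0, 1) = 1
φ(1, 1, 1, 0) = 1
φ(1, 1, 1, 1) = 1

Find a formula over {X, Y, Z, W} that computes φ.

φ(X, Y, Z, W) = NOT (((X AND NOT Y) AND Z) AND NOT W)

φ is 0 on exactly one input, (1,0,1,0), whose minterm is X·¬Y·Z·¬W. So φ is the negation of that single conjunction.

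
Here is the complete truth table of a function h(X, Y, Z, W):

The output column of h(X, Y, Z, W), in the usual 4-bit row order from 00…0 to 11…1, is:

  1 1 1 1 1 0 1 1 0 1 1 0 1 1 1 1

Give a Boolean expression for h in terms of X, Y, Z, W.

h is 0 on only 3 rows — (0,1,0,1), (1,0,0,0), (1,0,1,1). Writing each as a minterm (¬X·Y·¬Z·W, X·¬Y·¬Z·¬W, X·¬Y·Z·W) and OR-ing them characterizes exactly where h=0, so h is the negation of that disjunction.

h(X, Y, Z, W) = ~(((((~X & Y) & ~Z) & W) | (((X & ~Y) & ~Z) & ~W)) | (((X & ~Y) & Z) & W))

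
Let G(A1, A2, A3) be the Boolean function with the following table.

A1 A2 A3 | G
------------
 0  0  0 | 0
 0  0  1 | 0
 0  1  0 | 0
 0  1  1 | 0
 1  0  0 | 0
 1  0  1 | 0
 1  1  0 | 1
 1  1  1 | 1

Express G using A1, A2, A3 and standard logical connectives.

G(A1, A2, A3) = ((A1 and A2) and not A3) or ((A1 and A2) and A3)

G=1 on 2 inputs: (1,1,0), (1,1,1). Reading each as a conjunction of literals (A1·A2·¬A3, A1·A2·A3) and taking the OR gives the canonical DNF.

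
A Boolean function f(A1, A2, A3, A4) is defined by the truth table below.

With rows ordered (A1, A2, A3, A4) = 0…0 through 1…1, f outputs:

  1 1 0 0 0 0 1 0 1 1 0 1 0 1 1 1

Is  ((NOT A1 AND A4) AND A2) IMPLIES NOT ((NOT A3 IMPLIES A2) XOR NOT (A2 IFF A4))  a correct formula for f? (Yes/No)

No

Evaluate ((NOT A1 AND A4) AND A2) IMPLIES NOT ((NOT A3 IMPLIES A2) XOR NOT (A2 IFF A4)) on each row and compare to f:
  A1=0, A2=0, A3=0, A4=0: formula gives 1, f = 1 ✓
  A1=0, A2=0, A3=0, A4=1: formula gives 1, f = 1 ✓
  A1=0, A2=0, A3=1, A4=0: formula gives 1, but f = 0 ✗
A single disagreement suffices: at (0,0,1,0) they differ, so the formula does not compute f.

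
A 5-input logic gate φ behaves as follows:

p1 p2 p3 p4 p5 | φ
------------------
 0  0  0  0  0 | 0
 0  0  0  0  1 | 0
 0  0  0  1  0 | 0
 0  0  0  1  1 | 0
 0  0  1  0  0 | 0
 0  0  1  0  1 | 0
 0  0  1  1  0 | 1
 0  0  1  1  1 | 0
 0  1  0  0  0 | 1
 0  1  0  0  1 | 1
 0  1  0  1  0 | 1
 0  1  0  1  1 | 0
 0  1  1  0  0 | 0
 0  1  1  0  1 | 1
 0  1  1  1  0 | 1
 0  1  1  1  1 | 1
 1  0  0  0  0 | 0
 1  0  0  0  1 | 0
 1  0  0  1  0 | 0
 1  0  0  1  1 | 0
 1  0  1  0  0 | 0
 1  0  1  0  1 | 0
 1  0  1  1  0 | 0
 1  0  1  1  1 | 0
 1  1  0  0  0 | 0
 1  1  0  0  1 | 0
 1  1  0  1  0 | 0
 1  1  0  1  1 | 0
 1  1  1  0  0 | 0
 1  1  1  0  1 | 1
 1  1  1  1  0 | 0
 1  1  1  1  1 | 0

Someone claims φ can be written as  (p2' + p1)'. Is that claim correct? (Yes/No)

Check the formula against φ row by row:
  p1=0, p2=0, p3=0, p4=0, p5=0: formula gives 0, φ = 0 ✓
  p1=0, p2=0, p3=0, p4=0, p5=1: formula gives 0, φ = 0 ✓
  p1=0, p2=0, p3=0, p4=1, p5=0: formula gives 0, φ = 0 ✓
  p1=0, p2=0, p3=0, p4=1, p5=1: formula gives 0, φ = 0 ✓
  …
  p1=0, p2=0, p3=1, p4=1, p5=0: formula gives 0, but φ = 1 ✗
Since they disagree at (0,0,1,1,0), the expression is not a correct formula for φ.

No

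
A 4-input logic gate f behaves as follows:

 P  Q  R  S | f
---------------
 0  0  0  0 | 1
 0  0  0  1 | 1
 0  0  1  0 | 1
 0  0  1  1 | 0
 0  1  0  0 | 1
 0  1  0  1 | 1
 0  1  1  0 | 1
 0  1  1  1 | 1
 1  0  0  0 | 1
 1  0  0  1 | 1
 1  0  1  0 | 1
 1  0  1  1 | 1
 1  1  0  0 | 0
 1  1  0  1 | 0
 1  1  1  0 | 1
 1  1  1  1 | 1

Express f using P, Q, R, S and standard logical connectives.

The 0-rows are (0,0,1,1), (1,1,0,0), (1,1,0,1). Take each as a conjunction (¬P·¬Q·R·S, P·Q·¬R·¬S, P·Q·¬R·S), form their disjunction, and complement — that gives a formula that is 1 everywhere f is.

f(P, Q, R, S) = NOT (((((NOT P AND NOT Q) AND R) AND S) OR (((P AND Q) AND NOT R) AND NOT S)) OR (((P AND Q) AND NOT R) AND S))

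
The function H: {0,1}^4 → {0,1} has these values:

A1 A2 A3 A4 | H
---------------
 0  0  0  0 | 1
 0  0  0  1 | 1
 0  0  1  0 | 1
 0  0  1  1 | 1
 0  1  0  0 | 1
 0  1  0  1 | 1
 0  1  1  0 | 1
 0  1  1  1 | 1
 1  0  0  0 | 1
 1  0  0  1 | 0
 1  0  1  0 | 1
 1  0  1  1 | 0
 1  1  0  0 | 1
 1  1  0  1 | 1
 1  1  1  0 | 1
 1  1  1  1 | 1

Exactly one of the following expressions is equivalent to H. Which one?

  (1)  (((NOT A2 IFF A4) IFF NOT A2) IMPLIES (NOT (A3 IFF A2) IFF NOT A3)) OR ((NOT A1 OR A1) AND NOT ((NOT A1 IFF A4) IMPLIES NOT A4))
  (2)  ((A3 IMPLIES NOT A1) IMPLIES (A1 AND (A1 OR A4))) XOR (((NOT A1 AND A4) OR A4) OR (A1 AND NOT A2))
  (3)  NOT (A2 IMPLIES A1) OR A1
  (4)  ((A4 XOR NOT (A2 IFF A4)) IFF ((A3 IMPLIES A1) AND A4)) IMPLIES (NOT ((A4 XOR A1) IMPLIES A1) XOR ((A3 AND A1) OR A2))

1

(2) fails at (0,0,0,0): the formula yields 0, H is 1.
(3) fails at (0,0,0,0): the formula yields 0, H is 1.
(4) fails at (0,0,0,0): the formula yields 0, H is 1.
(1) is the remaining candidate, and it agrees with H on all 16 inputs.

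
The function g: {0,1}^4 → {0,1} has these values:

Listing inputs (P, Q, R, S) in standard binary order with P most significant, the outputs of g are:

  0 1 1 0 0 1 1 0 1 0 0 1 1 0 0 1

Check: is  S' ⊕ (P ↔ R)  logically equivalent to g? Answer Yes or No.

Check the formula against g row by row:
  P=0, Q=0, R=0, S=0: formula gives 0, g = 0 ✓
  P=0, Q=0, R=0, S=1: formula gives 1, g = 1 ✓
  P=0, Q=0, R=1, S=0: formula gives 1, g = 1 ✓
  P=0, Q=0, R=1, S=1: formula gives 0, g = 0 ✓
  … (the remaining 12 rows also agree.)
All 16 rows match — the expression computes g exactly.

Yes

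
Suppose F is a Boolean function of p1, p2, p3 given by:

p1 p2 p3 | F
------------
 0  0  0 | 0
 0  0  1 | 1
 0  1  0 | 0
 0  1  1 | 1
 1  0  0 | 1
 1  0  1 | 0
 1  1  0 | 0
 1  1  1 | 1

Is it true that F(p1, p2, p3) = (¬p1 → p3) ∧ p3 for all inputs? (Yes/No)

Evaluate (¬p1 → p3) ∧ p3 on each row and compare to F:
  p1=0, p2=0, p3=0: formula gives 0, F = 0 ✓
  p1=0, p2=0, p3=1: formula gives 1, F = 1 ✓
  p1=0, p2=1, p3=0: formula gives 0, F = 0 ✓
  p1=0, p2=1, p3=1: formula gives 1, F = 1 ✓
  p1=1, p2=0, p3=0: formula gives 0, but F = 1 ✗
A single disagreement suffices: at (1,0,0) they differ, so the formula does not compute F.

No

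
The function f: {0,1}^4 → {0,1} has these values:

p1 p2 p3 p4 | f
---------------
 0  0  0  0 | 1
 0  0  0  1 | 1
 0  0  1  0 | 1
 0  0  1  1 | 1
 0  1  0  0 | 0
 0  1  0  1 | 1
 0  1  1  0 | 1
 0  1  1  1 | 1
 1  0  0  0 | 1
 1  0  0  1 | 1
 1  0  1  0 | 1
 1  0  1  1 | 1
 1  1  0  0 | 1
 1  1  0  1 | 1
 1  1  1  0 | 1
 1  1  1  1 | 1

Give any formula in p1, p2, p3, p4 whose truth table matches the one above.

Only row (0,1,0,0) gives 0. So f is 1 everywhere except there — the complement of the minterm ¬p1·p2·¬p3·¬p4.

f(p1, p2, p3, p4) = ¬(((¬p1 ∧ p2) ∧ ¬p3) ∧ ¬p4)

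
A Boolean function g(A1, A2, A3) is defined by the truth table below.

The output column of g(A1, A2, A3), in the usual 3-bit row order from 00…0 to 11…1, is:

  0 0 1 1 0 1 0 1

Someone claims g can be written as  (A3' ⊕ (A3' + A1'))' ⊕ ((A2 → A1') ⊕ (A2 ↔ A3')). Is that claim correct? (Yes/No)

Test each input against both g and the formula:
  A1=0, A2=0, A3=0: formula gives 0, g = 0 ✓
  A1=0, A2=0, A3=1: formula gives 0, g = 0 ✓
  A1=0, A2=1, A3=0: formula gives 1, g = 1 ✓
  A1=0, A2=1, A3=1: formula gives 1, g = 1 ✓
  A1=1, A2=0, A3=0: formula gives 0, g = 0 ✓
  … (the remaining 3 rows also agree.)
Every row agrees, so the formula is equivalent.

Yes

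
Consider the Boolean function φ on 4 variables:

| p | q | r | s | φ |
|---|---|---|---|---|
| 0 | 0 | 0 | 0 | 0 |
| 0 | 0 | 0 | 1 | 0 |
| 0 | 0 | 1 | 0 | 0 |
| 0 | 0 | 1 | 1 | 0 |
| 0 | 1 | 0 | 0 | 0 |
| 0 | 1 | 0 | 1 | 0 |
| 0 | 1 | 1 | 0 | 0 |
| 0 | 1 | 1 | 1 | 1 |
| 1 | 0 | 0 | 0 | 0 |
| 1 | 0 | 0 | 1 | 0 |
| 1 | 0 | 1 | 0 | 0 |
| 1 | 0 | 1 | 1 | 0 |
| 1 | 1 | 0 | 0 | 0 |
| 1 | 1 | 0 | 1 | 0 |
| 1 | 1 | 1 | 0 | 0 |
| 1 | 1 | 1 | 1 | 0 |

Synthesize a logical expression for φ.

φ(p, q, r, s) = ((p' · q) · r) · s

φ is 1 on exactly one input, (0,1,1,1), whose minterm is ¬p·q·r·s. So φ is just that conjunction.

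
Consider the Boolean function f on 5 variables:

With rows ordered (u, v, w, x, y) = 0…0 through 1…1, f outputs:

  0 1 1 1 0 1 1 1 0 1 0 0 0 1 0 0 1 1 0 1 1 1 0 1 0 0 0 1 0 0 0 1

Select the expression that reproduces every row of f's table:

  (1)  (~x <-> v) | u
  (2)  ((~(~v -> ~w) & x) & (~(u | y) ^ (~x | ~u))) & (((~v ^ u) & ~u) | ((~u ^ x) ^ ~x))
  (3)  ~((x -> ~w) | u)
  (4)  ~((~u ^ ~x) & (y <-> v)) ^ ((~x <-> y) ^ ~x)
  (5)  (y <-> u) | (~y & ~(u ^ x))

(1) fails at (0,0,0,0,1): the formula yields 0, f is 1.
(2) fails at (0,0,0,0,1): the formula yields 0, f is 1.
(3) fails at (0,0,0,0,1): the formula yields 0, f is 1.
(5) fails at (0,0,0,0,0): the formula yields 1, f is 0.
That leaves (4). Evaluating it on every row reproduces the table of f exactly.

4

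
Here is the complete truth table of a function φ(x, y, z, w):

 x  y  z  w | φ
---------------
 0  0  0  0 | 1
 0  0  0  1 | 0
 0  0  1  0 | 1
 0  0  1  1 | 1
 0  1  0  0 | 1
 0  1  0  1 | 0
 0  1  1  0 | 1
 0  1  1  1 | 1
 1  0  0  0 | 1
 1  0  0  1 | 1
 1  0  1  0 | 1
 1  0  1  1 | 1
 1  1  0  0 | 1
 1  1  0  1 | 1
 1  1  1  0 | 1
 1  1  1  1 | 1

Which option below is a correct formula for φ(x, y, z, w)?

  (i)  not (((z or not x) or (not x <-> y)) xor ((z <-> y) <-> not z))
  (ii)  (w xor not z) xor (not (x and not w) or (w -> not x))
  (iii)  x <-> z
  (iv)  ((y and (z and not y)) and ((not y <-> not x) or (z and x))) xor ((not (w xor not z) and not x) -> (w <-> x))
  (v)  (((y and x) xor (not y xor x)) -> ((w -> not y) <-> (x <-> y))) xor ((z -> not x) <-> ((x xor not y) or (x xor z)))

iv

(i) fails at (0,0,0,1): the formula yields 1, φ is 0.
(ii) fails at (0,0,0,0): the formula yields 0, φ is 1.
(iii) fails at (0,0,0,1): the formula yields 1, φ is 0.
(v) fails at (0,0,0,0): the formula yields 0, φ is 1.
That leaves (iv). Evaluating it on every row reproduces the table of φ exactly.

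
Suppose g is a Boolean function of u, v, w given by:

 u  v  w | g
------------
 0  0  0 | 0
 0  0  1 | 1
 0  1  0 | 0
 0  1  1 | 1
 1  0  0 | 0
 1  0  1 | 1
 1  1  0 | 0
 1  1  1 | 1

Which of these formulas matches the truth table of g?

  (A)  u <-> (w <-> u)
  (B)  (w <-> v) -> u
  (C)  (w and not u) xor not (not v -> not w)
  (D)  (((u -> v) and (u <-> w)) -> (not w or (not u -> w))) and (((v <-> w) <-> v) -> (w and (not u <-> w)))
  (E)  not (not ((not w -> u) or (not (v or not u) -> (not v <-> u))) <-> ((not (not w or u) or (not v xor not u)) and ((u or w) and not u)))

A

(B): at (0,1,0) it gives 1, but g = 0 — eliminated.
(C): at (0,0,1) it gives 0, but g = 1 — eliminated.
(D): at (0,0,0) it gives 1, but g = 0 — eliminated.
(E): at (1,0,1) it gives 0, but g = 1 — eliminated.
That leaves (A). Evaluating it on every row reproduces the table of g exactly.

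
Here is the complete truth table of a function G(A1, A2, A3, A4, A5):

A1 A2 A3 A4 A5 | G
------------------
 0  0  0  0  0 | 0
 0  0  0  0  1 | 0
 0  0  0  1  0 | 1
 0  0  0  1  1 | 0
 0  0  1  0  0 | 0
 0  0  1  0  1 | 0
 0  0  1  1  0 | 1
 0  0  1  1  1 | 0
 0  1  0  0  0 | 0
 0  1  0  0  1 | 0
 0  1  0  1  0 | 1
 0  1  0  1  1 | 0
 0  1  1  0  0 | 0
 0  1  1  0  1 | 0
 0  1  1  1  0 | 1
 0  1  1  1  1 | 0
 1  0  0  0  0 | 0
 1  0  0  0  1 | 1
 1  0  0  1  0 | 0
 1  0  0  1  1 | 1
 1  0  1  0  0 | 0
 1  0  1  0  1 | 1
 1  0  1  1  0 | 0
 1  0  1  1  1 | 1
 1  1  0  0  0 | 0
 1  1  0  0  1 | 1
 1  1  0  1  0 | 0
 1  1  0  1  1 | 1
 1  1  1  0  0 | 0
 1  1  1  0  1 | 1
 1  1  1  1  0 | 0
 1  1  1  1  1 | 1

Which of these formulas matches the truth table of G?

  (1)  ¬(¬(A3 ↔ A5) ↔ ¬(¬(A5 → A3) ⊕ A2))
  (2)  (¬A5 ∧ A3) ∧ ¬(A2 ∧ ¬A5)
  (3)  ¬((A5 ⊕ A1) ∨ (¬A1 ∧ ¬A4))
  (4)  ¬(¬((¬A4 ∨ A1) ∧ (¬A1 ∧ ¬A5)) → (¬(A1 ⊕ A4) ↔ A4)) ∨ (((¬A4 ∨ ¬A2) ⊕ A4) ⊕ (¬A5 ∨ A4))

3

(1) fails at (0,0,0,0,0): the formula yields 1, G is 0.
(2) fails at (0,0,0,1,0): the formula yields 0, G is 1.
(4) fails at (0,0,0,0,1): the formula yields 1, G is 0.
That leaves (3). Evaluating it on every row reproduces the table of G exactly.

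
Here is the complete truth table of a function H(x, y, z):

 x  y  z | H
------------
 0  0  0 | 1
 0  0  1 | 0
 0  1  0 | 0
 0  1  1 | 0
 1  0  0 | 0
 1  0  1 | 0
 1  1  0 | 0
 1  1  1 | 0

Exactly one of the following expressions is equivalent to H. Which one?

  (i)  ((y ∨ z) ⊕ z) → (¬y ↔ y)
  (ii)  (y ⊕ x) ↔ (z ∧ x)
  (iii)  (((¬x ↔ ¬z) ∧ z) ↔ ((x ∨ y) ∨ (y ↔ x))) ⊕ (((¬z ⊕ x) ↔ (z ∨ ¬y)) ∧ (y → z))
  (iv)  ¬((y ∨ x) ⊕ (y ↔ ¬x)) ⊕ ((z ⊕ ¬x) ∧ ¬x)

(i) disagrees with H on (0,0,1) (formula → 1, table → 0); rule it out.
(ii) disagrees with H on (0,0,1) (formula → 1, table → 0); rule it out.
(iv) disagrees with H on (0,0,0) (formula → 0, table → 1); rule it out.
Only (iii) survives; checking it on all 8 rows confirms it matches H.

iii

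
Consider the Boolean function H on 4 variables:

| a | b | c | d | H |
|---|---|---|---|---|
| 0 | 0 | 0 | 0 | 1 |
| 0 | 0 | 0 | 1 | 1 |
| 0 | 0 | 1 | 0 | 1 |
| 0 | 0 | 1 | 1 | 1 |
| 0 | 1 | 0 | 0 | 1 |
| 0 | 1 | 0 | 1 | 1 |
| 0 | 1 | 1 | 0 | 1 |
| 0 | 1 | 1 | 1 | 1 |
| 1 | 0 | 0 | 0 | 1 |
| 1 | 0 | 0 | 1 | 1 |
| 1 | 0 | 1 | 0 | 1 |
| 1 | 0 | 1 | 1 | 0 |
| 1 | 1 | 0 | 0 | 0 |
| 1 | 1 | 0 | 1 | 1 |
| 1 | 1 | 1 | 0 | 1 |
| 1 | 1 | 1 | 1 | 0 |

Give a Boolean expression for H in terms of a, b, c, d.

H(a, b, c, d) = ~(((((a & ~b) & c) & d) | (((a & b) & ~c) & ~d)) | (((a & b) & c) & d))

The 0-rows are (1,0,1,1), (1,1,0,0), (1,1,1,1). Take each as a conjunction (a·¬b·c·d, a·b·¬c·¬d, a·b·c·d), form their disjunction, and complement — that gives a formula that is 1 everywhere H is.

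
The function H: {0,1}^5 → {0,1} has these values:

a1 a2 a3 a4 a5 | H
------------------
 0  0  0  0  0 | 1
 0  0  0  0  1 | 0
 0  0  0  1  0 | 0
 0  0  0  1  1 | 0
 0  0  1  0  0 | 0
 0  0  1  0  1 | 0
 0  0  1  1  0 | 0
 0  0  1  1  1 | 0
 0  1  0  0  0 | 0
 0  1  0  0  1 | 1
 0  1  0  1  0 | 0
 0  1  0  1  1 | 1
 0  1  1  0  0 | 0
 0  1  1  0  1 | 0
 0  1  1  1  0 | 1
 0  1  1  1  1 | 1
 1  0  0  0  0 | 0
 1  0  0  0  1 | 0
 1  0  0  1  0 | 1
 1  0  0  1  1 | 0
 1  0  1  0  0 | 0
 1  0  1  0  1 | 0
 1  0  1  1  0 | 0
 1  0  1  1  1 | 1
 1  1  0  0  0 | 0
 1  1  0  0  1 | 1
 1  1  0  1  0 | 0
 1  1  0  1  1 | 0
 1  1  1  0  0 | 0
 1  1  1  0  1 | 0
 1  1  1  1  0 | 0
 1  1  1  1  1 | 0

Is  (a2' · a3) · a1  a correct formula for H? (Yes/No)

No

Test each input against both H and the formula:
  a1=0, a2=0, a3=0, a4=0, a5=0: formula gives 0, but H = 1 ✗
Since they disagree at (0,0,0,0,0), the expression is not a correct formula for H.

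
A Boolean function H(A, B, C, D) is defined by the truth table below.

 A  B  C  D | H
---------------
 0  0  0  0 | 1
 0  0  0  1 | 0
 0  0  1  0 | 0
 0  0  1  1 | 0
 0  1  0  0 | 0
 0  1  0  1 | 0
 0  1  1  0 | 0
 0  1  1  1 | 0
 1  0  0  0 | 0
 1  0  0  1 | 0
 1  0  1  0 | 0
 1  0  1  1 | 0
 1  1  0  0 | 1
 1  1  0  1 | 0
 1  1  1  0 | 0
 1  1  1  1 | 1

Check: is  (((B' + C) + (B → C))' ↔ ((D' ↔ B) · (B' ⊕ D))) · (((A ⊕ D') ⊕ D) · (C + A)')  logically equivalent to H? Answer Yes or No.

Evaluate (((B' + C) + (B → C))' ↔ ((D' ↔ B) · (B' ⊕ D))) · (((A ⊕ D') ⊕ D) · (C + A)') on each row and compare to H:
  A=0, B=0, C=0, D=0: formula gives 1, H = 1 ✓
  A=0, B=0, C=0, D=1: formula gives 1, but H = 0 ✗
A single disagreement suffices: at (0,0,0,1) they differ, so the formula does not compute H.

No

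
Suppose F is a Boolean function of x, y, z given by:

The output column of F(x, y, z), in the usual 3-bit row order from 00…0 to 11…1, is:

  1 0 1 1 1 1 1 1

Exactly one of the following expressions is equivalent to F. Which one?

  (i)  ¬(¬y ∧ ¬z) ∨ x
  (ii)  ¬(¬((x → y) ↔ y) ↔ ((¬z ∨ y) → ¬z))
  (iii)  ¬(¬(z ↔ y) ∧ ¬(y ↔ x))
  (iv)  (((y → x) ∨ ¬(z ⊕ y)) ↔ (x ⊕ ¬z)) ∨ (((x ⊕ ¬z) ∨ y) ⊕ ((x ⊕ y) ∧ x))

(i): at (0,0,0) it gives 0, but F = 1 — eliminated.
(ii): at (0,0,0) it gives 0, but F = 1 — eliminated.
(iii): at (0,0,1) it gives 1, but F = 0 — eliminated.
(iv) is the remaining candidate, and it agrees with F on all 8 inputs.

iv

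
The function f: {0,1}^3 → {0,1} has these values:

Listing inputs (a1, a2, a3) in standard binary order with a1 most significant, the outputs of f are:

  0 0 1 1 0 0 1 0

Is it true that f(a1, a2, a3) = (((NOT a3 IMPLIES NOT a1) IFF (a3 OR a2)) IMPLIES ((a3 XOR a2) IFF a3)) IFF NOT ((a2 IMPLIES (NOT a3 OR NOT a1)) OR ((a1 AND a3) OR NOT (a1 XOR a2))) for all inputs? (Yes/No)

No

Evaluate (((NOT a3 IMPLIES NOT a1) IFF (a3 OR a2)) IMPLIES ((a3 XOR a2) IFF a3)) IFF NOT ((a2 IMPLIES (NOT a3 OR NOT a1)) OR ((a1 AND a3) OR NOT (a1 XOR a2))) on each row and compare to f:
  a1=0, a2=0, a3=0: formula gives 0, f = 0 ✓
  a1=0, a2=0, a3=1: formula gives 0, f = 0 ✓
  a1=0, a2=1, a3=0: formula gives 1, f = 1 ✓
  a1=0, a2=1, a3=1: formula gives 1, f = 1 ✓
  a1=1, a2=0, a3=0: formula gives 0, f = 0 ✓
  …
  a1=1, a2=1, a3=0: formula gives 0, but f = 1 ✗
A single disagreement suffices: at (1,1,0) they differ, so the formula does not compute f.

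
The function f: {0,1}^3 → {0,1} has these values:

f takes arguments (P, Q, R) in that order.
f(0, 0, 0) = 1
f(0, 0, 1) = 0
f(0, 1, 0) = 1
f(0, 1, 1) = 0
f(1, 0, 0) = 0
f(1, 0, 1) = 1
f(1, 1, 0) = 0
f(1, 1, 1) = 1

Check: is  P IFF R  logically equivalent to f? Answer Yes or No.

Evaluate P IFF R on each row and compare to f:
  P=0, Q=0, R=0: formula gives 1, f = 1 ✓
  P=0, Q=0, R=1: formula gives 0, f = 0 ✓
  P=0, Q=1, R=0: formula gives 1, f = 1 ✓
  P=0, Q=1, R=1: formula gives 0, f = 0 ✓
  P=1, Q=0, R=0: formula gives 0, f = 0 ✓
  …and likewise for the remaining 3 rows.
No disagreement on any input; they are logically equivalent.

Yes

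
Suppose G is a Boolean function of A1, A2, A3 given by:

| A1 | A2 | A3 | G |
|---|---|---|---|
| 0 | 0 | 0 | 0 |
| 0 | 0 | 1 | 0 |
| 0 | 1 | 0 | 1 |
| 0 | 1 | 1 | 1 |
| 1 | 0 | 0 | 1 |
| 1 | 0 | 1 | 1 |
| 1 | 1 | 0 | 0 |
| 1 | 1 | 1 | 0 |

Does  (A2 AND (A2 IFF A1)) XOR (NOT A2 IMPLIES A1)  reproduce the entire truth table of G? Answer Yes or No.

Yes

Check the formula against G row by row:
  A1=0, A2=0, A3=0: formula gives 0, G = 0 ✓
  A1=0, A2=0, A3=1: formula gives 0, G = 0 ✓
  A1=0, A2=1, A3=0: formula gives 1, G = 1 ✓
  A1=0, A2=1, A3=1: formula gives 1, G = 1 ✓
  A1=1, A2=0, A3=0: formula gives 1, G = 1 ✓
  …and likewise for the remaining 3 rows.
Every row agrees, so the formula is equivalent.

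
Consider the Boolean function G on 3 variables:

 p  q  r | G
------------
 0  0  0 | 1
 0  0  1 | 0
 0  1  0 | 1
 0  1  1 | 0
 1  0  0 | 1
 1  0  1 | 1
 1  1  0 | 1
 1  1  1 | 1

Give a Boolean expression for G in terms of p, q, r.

G(p, q, r) = ¬(((¬p ∧ ¬q) ∧ r) ∨ ((¬p ∧ q) ∧ r))

There are just 2 zero rows: (0,0,1), (0,1,1). Their minterms are ¬p·¬q·r, ¬p·q·r; the OR of those covers precisely the 0-outputs, and negating it yields G.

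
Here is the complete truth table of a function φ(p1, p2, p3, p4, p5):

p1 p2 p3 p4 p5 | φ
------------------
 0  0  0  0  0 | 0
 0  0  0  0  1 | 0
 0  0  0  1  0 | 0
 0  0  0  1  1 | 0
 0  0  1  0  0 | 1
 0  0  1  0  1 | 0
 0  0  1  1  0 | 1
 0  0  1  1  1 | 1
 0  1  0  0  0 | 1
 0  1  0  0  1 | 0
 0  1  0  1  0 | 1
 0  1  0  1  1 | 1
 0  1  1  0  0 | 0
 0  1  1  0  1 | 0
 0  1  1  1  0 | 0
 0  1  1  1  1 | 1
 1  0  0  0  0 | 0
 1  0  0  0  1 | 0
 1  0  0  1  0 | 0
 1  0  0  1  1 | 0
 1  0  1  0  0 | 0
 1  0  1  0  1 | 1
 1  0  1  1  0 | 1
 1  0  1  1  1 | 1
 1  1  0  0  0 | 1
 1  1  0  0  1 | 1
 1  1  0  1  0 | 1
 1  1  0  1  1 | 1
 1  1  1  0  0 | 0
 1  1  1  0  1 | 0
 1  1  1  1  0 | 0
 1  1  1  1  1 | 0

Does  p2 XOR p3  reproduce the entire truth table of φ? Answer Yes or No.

Check the formula against φ row by row:
  p1=0, p2=0, p3=0, p4=0, p5=0: formula gives 0, φ = 0 ✓
  p1=0, p2=0, p3=0, p4=0, p5=1: formula gives 0, φ = 0 ✓
  p1=0, p2=0, p3=0, p4=1, p5=0: formula gives 0, φ = 0 ✓
  p1=0, p2=0, p3=0, p4=1, p5=1: formula gives 0, φ = 0 ✓
  …
  p1=0, p2=0, p3=1, p4=0, p5=1: formula gives 1, but φ = 0 ✗
A single disagreement suffices: at (0,0,1,0,1) they differ, so the formula does not compute φ.

No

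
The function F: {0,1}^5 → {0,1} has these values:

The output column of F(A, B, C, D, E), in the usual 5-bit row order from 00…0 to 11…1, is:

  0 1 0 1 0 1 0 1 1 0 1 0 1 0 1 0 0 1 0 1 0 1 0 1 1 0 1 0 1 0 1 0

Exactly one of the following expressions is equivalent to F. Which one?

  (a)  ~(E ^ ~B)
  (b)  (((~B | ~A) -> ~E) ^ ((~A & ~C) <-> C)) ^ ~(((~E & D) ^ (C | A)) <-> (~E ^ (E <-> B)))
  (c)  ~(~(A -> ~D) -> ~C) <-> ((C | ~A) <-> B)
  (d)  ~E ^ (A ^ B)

(b): at (0,0,0,0,0) it gives 1, but F = 0 — eliminated.
(c): at (0,0,0,0,0) it gives 1, but F = 0 — eliminated.
(d): at (0,0,0,0,0) it gives 1, but F = 0 — eliminated.
That leaves (a). Evaluating it on every row reproduces the table of F exactly.

a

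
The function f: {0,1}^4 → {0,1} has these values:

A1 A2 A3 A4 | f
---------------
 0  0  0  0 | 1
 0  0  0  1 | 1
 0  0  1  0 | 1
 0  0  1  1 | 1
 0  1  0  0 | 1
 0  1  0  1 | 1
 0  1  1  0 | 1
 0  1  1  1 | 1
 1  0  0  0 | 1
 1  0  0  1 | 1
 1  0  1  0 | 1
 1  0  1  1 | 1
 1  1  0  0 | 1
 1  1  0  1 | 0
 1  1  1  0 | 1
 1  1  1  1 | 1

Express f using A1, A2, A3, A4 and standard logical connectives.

f is 0 on exactly one input, (1,1,0,1), whose minterm is A1·A2·¬A3·A4. So f is the negation of that single conjunction.

f(A1, A2, A3, A4) = ~(((A1 & A2) & ~A3) & A4)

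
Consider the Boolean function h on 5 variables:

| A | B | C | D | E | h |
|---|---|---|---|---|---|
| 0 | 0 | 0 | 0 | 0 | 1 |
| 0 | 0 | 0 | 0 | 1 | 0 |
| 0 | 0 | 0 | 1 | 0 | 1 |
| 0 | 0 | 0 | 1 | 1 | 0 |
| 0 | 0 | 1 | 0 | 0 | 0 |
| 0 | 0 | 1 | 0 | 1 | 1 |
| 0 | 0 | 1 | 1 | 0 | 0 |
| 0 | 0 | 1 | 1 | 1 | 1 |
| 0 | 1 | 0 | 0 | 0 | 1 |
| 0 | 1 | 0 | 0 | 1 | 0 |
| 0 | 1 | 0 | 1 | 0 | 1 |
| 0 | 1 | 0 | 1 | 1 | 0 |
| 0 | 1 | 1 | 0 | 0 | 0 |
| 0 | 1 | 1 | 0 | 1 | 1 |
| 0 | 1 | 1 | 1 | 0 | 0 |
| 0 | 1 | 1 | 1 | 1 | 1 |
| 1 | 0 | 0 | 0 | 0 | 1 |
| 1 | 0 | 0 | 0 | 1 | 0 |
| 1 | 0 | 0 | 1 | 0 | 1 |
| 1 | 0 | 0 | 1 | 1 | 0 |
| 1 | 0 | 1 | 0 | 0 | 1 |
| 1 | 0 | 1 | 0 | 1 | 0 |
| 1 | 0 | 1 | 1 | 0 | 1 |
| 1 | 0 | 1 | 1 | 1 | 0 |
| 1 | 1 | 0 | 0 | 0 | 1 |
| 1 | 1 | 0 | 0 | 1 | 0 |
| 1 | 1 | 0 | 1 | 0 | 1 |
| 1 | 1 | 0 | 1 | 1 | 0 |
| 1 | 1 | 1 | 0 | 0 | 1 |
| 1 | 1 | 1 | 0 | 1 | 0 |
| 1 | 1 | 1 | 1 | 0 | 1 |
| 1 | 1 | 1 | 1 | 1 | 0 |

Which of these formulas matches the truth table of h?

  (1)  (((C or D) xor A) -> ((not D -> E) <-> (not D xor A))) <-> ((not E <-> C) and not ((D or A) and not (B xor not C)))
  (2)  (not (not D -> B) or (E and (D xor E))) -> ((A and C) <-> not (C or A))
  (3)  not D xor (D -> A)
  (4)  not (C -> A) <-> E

4

(1) disagrees with h on (0,0,0,0,0) (formula → 0, table → 1); rule it out.
(2) disagrees with h on (0,0,0,0,0) (formula → 0, table → 1); rule it out.
(3) disagrees with h on (0,0,0,0,0) (formula → 0, table → 1); rule it out.
That leaves (4). Evaluating it on every row reproduces the table of h exactly.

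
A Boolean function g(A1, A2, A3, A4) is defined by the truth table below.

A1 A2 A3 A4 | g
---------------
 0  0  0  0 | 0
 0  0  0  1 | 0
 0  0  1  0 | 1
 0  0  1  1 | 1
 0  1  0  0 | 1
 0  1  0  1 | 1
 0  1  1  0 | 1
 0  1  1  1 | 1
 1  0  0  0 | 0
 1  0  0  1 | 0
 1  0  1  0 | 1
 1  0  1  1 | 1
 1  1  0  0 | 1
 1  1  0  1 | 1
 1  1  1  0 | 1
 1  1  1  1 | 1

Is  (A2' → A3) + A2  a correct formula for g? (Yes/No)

Yes

Check the formula against g row by row:
  A1=0, A2=0, A3=0, A4=0: formula gives 0, g = 0 ✓
  A1=0, A2=0, A3=0, A4=1: formula gives 0, g = 0 ✓
  A1=0, A2=0, A3=1, A4=0: formula gives 1, g = 1 ✓
  A1=0, A2=0, A3=1, A4=1: formula gives 1, g = 1 ✓
  … (the remaining 12 rows also agree.)
All 16 rows match — the expression computes g exactly.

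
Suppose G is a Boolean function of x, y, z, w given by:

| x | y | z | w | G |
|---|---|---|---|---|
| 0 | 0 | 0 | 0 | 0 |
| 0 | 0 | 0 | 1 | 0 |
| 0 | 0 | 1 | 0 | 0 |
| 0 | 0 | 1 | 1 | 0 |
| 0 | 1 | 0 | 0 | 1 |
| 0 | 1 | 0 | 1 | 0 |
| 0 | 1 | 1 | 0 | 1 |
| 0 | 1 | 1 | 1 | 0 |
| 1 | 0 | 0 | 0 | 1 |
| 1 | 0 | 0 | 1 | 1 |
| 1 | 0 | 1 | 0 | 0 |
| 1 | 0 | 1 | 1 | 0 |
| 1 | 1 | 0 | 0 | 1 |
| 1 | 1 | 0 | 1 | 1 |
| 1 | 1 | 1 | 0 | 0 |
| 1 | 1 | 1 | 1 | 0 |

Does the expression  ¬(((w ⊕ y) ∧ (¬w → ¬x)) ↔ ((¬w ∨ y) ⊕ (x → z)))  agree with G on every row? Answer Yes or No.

Test each input against both G and the formula:
  x=0, y=0, z=0, w=0: formula gives 0, G = 0 ✓
  x=0, y=0, z=0, w=1: formula gives 0, G = 0 ✓
  x=0, y=0, z=1, w=0: formula gives 0, G = 0 ✓
  x=0, y=0, z=1, w=1: formula gives 0, G = 0 ✓
  …and likewise for the remaining 12 rows.
Every row agrees, so the formula is equivalent.

Yes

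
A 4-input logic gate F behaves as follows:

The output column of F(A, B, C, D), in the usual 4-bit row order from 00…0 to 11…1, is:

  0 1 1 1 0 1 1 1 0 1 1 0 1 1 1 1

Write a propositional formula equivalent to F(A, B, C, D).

F(A, B, C, D) = NOT ((((((NOT A AND NOT B) AND NOT C) AND NOT D) OR (((NOT A AND B) AND NOT C) AND NOT D)) OR (((A AND NOT B) AND NOT C) AND NOT D)) OR (((A AND NOT B) AND C) AND D))

There are just 4 zero rows: (0,0,0,0), (0,1,0,0), (1,0,0,0), (1,0,1,1). Their minterms are ¬A·¬B·¬C·¬D, ¬A·B·¬C·¬D, A·¬B·¬C·¬D, A·¬B·C·D; the OR of those covers precisely the 0-outputs, and negating it yields F.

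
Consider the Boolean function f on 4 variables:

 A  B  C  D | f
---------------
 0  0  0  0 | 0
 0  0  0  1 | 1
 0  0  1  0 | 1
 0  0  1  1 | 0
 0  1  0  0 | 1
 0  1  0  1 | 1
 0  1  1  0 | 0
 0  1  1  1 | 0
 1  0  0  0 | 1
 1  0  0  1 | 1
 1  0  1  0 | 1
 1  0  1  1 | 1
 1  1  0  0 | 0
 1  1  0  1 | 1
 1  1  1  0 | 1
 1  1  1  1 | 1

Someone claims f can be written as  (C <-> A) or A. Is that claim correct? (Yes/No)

No

Check the formula against f row by row:
  A=0, B=0, C=0, D=0: formula gives 1, but f = 0 ✗
Row (0,0,0,0) is a counterexample, so the formula is not equivalent to f.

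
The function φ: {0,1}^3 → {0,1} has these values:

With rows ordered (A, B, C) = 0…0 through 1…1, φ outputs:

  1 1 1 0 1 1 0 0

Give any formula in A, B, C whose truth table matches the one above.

The 0-rows are (0,1,1), (1,1,0), (1,1,1). Take each as a conjunction (¬A·B·C, A·B·¬C, A·B·C), form their disjunction, and complement — that gives a formula that is 1 everywhere φ is.

φ(A, B, C) = not ((((not A and B) and C) or ((A and B) and not C)) or ((A and B) and C))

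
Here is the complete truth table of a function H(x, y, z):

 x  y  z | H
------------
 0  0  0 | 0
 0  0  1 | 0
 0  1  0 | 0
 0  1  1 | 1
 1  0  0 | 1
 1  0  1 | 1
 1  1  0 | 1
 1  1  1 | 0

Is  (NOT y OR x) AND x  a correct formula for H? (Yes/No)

No

Evaluate (NOT y OR x) AND x on each row and compare to H:
  x=0, y=0, z=0: formula gives 0, H = 0 ✓
  x=0, y=0, z=1: formula gives 0, H = 0 ✓
  x=0, y=1, z=0: formula gives 0, H = 0 ✓
  x=0, y=1, z=1: formula gives 0, but H = 1 ✗
Row (0,1,1) is a counterexample, so the formula is not equivalent to H.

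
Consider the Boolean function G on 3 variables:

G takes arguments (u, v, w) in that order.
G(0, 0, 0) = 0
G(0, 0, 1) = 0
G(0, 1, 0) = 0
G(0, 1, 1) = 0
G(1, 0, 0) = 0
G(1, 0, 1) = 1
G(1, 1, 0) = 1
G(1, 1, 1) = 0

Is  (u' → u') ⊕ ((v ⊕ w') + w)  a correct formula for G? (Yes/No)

No

Check the formula against G row by row:
  u=0, v=0, w=0: formula gives 0, G = 0 ✓
  u=0, v=0, w=1: formula gives 0, G = 0 ✓
  u=0, v=1, w=0: formula gives 1, but G = 0 ✗
Row (0,1,0) is a counterexample, so the formula is not equivalent to G.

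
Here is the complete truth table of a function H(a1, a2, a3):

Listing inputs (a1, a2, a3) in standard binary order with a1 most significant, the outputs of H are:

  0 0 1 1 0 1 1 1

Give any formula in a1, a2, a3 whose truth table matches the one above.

H(a1, a2, a3) = ~((((~a1 & ~a2) & ~a3) | ((~a1 & ~a2) & a3)) | ((a1 & ~a2) & ~a3))

H is 0 on only 3 rows — (0,0,0), (0,0,1), (1,0,0). Writing each as a minterm (¬a1·¬a2·¬a3, ¬a1·¬a2·a3, a1·¬a2·¬a3) and OR-ing them characterizes exactly where H=0, so H is the negation of that disjunction.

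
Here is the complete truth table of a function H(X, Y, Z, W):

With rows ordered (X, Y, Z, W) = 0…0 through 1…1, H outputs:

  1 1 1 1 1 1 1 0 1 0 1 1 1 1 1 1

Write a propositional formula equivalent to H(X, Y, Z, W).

H is 0 on only 2 rows — (0,1,1,1), (1,0,0,1). Writing each as a minterm (¬X·Y·Z·W, X·¬Y·¬Z·W) and OR-ing them characterizes exactly where H=0, so H is the negation of that disjunction.

H(X, Y, Z, W) = not ((((not X and Y) and Z) and W) or (((X and not Y) and not Z) and W))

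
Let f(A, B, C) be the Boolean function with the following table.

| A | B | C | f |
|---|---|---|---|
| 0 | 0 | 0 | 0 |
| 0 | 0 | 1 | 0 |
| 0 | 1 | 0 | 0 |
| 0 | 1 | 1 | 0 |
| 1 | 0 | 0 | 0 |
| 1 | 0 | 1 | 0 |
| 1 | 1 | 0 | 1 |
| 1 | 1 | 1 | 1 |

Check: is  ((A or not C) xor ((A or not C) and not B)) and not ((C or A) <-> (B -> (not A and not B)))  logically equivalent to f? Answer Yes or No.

Test each input against both f and the formula:
  A=0, B=0, C=0: formula gives 0, f = 0 ✓
  A=0, B=0, C=1: formula gives 0, f = 0 ✓
  A=0, B=1, C=0: formula gives 0, f = 0 ✓
  A=0, B=1, C=1: formula gives 0, f = 0 ✓
  A=1, B=0, C=0: formula gives 0, f = 0 ✓
  …and likewise for the remaining 3 rows.
All 8 rows match — the expression computes f exactly.

Yes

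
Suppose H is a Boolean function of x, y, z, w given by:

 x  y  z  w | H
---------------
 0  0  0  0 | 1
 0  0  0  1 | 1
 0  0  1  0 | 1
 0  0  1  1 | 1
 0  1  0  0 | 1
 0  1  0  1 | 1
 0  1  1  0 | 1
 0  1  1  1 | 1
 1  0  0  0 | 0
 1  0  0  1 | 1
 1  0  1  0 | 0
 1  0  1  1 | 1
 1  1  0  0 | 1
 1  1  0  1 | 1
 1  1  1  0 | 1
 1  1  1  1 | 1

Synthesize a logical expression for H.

There are just 2 zero rows: (1,0,0,0), (1,0,1,0). Their minterms are x·¬y·¬z·¬w, x·¬y·z·¬w; the OR of those covers precisely the 0-outputs, and negating it yields H.

H(x, y, z, w) = ¬((((x ∧ ¬y) ∧ ¬z) ∧ ¬w) ∨ (((x ∧ ¬y) ∧ z) ∧ ¬w))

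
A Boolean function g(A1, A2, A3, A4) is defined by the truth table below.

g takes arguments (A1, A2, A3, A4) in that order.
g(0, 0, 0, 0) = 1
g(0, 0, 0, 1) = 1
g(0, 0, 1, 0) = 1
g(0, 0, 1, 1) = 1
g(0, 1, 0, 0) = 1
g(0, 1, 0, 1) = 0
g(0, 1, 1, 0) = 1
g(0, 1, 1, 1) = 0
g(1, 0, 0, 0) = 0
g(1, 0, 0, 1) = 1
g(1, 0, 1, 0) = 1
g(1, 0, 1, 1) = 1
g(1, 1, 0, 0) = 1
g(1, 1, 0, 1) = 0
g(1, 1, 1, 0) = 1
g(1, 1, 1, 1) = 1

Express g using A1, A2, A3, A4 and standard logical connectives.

g(A1, A2, A3, A4) = not ((((((not A1 and A2) and not A3) and A4) or (((not A1 and A2) and A3) and A4)) or (((A1 and not A2) and not A3) and not A4)) or (((A1 and A2) and not A3) and A4))

g is 0 on only 4 rows — (0,1,0,1), (0,1,1,1), (1,0,0,0), (1,1,0,1). Writing each as a minterm (¬A1·A2·¬A3·A4, ¬A1·A2·A3·A4, A1·¬A2·¬A3·¬A4, A1·A2·¬A3·A4) and OR-ing them characterizes exactly where g=0, so g is the negation of that disjunction.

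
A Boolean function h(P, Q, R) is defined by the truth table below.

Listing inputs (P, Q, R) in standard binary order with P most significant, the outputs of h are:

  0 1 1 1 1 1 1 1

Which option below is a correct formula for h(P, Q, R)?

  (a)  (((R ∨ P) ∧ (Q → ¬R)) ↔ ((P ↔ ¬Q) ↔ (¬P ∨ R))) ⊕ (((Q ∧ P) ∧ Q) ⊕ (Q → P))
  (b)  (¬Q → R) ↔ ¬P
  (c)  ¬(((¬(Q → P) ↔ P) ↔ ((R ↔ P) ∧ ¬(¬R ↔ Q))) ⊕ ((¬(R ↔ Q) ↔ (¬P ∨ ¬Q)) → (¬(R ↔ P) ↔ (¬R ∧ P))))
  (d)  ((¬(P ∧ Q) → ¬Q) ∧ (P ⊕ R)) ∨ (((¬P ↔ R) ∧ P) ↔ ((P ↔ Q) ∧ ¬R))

(a) disagrees with h on (0,1,0) (formula → 0, table → 1); rule it out.
(b) disagrees with h on (1,0,1) (formula → 0, table → 1); rule it out.
(c) disagrees with h on (0,0,0) (formula → 1, table → 0); rule it out.
(d) is the remaining candidate, and it agrees with h on all 8 inputs.

d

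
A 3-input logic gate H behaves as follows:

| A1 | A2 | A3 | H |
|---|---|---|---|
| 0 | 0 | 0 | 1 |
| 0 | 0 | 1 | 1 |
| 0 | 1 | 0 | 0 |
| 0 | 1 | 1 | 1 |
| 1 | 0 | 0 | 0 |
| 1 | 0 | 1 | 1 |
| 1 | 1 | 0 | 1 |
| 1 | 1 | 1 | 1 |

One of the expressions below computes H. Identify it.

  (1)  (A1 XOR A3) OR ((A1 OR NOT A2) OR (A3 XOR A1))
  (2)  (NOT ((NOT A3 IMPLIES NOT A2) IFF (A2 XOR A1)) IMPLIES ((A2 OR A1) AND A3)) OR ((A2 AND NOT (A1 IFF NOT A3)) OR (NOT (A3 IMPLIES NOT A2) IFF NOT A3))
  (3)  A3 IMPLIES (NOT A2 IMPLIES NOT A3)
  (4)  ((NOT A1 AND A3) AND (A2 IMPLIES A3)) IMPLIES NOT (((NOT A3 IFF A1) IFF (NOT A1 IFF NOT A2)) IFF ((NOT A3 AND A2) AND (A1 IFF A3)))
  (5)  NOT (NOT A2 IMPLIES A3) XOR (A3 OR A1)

5

(1) fails at (1,0,0): the formula yields 1, H is 0.
(2) fails at (0,0,0): the formula yields 0, H is 1.
(3) fails at (0,0,1): the formula yields 0, H is 1.
(4) fails at (0,1,0): the formula yields 1, H is 0.
Only (5) survives; checking it on all 8 rows confirms it matches H.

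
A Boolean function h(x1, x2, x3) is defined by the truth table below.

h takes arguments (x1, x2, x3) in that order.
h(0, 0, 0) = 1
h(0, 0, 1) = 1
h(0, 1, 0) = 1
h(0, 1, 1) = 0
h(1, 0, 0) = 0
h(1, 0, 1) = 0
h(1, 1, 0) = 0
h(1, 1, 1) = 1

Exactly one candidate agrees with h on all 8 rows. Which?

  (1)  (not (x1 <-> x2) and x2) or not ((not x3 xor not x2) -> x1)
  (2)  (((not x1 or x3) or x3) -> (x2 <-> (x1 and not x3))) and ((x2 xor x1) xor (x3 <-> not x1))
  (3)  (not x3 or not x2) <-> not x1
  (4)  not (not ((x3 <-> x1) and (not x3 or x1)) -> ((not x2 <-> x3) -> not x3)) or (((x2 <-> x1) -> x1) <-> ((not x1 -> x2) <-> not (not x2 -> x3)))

(1) fails at (0,0,0): the formula yields 0, h is 1.
(2) fails at (0,0,0): the formula yields 0, h is 1.
(4) fails at (0,1,0): the formula yields 0, h is 1.
(3) is the remaining candidate, and it agrees with h on all 8 inputs.

3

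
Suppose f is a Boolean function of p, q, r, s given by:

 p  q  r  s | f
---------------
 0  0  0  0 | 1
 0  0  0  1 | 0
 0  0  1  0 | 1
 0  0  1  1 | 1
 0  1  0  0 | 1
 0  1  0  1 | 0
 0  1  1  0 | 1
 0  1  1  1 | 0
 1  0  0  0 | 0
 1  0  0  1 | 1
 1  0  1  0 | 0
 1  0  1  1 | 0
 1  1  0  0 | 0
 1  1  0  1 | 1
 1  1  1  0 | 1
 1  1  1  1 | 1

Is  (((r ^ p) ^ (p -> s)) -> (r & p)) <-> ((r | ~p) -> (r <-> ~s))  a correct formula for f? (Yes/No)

Test each input against both f and the formula:
  p=0, q=0, r=0, s=0: formula gives 1, f = 1 ✓
  p=0, q=0, r=0, s=1: formula gives 0, f = 0 ✓
  p=0, q=0, r=1, s=0: formula gives 1, f = 1 ✓
  p=0, q=0, r=1, s=1: formula gives 0, but f = 1 ✗
A single disagreement suffices: at (0,0,1,1) they differ, so the formula does not compute f.

No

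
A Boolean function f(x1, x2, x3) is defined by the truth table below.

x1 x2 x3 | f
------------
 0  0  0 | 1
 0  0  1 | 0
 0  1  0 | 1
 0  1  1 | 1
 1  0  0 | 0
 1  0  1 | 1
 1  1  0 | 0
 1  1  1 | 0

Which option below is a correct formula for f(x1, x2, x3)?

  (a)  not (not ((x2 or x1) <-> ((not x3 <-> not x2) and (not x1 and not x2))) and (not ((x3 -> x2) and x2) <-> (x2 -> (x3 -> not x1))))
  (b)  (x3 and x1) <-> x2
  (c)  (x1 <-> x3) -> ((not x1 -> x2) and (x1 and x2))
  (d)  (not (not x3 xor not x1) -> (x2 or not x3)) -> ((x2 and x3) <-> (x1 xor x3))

(a) disagrees with f on (0,0,0) (formula → 0, table → 1); rule it out.
(b) disagrees with f on (0,0,1) (formula → 1, table → 0); rule it out.
(c) disagrees with f on (0,0,0) (formula → 0, table → 1); rule it out.
(d) is the remaining candidate, and it agrees with f on all 8 inputs.

d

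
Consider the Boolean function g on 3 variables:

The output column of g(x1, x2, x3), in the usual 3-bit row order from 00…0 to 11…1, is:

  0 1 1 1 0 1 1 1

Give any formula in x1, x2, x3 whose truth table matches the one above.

There are just 2 zero rows: (0,0,0), (1,0,0). Their minterms are ¬x1·¬x2·¬x3, x1·¬x2·¬x3; the OR of those covers precisely the 0-outputs, and negating it yields g.

g(x1, x2, x3) = NOT (((NOT x1 AND NOT x2) AND NOT x3) OR ((x1 AND NOT x2) AND NOT x3))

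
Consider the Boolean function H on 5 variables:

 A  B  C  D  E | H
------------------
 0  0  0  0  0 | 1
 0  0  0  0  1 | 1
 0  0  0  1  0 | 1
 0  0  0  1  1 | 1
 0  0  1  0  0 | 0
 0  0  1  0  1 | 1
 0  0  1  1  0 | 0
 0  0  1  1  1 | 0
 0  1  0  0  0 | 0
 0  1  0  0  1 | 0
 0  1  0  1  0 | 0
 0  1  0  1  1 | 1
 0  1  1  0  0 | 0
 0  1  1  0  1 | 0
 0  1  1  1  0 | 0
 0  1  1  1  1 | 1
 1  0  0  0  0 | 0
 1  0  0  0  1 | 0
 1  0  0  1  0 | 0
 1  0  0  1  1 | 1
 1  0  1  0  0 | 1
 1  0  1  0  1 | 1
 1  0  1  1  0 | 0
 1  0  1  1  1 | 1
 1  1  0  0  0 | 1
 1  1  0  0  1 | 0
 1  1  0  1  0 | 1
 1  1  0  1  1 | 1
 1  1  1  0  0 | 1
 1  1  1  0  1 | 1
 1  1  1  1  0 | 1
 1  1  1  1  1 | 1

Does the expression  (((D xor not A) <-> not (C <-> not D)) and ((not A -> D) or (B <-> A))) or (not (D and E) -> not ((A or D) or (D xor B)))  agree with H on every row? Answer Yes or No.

No

Check the formula against H row by row:
  A=0, B=0, C=0, D=0, E=0: formula gives 1, H = 1 ✓
  A=0, B=0, C=0, D=0, E=1: formula gives 1, H = 1 ✓
  A=0, B=0, C=0, D=1, E=0: formula gives 1, H = 1 ✓
  A=0, B=0, C=0, D=1, E=1: formula gives 1, H = 1 ✓
  A=0, B=0, C=1, D=0, E=0: formula gives 1, but H = 0 ✗
A single disagreement suffices: at (0,0,1,0,0) they differ, so the formula does not compute H.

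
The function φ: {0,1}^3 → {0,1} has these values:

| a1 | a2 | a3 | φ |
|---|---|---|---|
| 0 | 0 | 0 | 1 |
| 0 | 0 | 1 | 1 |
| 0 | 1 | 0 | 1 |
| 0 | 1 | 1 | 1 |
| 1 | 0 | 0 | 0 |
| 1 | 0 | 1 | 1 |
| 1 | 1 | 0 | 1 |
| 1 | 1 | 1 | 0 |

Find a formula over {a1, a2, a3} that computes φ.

φ(a1, a2, a3) = not (((a1 and not a2) and not a3) or ((a1 and a2) and a3))

φ is 0 on only 2 rows — (1,0,0), (1,1,1). Writing each as a minterm (a1·¬a2·¬a3, a1·a2·a3) and OR-ing them characterizes exactly where φ=0, so φ is the negation of that disjunction.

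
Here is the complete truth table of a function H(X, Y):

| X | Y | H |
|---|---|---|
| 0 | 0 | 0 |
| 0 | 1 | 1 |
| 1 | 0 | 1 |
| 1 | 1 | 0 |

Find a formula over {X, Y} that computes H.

The output is 1 exactly when an odd number of inputs are 1 — the 2-way XOR (parity).

H(X, Y) = X ⊕ Y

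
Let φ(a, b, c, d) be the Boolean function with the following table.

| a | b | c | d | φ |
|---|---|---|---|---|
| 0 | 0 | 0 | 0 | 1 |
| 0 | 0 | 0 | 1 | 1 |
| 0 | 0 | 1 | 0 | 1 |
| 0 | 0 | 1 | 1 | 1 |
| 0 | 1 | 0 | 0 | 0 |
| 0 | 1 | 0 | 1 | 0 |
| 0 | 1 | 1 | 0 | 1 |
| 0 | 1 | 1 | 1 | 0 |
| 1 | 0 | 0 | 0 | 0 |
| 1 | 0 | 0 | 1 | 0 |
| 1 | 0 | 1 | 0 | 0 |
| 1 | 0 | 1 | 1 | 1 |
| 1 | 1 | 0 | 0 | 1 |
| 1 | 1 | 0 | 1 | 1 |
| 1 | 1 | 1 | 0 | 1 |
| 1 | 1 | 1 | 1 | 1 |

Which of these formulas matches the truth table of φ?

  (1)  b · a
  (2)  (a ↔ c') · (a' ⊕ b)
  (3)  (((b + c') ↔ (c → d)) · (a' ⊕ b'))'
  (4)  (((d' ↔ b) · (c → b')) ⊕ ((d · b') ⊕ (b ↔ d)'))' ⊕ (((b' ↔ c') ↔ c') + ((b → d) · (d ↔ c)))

(1): at (0,0,0,0) it gives 0, but φ = 1 — eliminated.
(2): at (0,0,0,0) it gives 0, but φ = 1 — eliminated.
(4): at (0,0,0,0) it gives 0, but φ = 1 — eliminated.
(3) is the remaining candidate, and it agrees with φ on all 16 inputs.

3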